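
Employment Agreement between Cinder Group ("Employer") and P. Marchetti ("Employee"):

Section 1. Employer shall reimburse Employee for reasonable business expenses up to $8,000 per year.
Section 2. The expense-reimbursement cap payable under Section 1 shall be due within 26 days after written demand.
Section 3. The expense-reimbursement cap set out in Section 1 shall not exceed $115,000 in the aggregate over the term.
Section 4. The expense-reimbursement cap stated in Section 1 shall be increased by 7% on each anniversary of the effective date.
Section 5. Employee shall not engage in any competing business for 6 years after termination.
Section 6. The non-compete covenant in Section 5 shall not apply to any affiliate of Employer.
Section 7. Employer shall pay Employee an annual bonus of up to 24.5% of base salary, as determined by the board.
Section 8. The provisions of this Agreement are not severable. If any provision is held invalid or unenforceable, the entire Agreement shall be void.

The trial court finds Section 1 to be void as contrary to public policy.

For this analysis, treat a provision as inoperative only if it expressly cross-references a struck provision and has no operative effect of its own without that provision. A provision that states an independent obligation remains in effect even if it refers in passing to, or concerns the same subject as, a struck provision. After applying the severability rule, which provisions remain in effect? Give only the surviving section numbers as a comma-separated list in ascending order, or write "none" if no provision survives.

none

Section 1 is struck. Section 2 operates only by reference to Section 1, so it falls with Section 1. Section 3 operates only by reference to Section 1, so it falls with Section 1. Section 4 does nothing except set the escalation of the expense-reimbursement cap by reference to Section 1; with Section 1 gone it has no independent effect and is inoperative. Section 8 provides that the Agreement is not severable, so the invalidity of any one provision voids the entire Agreement. No provision of the Agreement survives.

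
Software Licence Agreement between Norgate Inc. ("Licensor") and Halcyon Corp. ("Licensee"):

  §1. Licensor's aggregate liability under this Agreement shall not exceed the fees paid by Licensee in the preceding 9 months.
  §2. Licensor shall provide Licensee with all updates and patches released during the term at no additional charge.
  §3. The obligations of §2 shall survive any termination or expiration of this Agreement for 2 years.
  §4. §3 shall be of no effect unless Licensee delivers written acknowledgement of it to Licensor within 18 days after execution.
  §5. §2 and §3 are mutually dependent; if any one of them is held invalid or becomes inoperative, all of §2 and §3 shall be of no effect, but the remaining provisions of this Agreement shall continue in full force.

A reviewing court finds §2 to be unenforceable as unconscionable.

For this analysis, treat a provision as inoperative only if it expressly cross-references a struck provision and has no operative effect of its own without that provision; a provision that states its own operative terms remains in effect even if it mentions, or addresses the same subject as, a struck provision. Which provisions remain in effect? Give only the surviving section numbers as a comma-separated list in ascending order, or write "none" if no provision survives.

§2 is struck. §3 operates only by reference to §2, so it falls with §2. §4 merely fixes the acknowledgement condition for §3; with §3 gone it has nothing to operate on and falls away. §5 declares §2 and §3 mutually dependent; since one of them has fallen, all of them are of no effect. The remainder continues in force under §5. §1 and §5 remain in effect.

1, 5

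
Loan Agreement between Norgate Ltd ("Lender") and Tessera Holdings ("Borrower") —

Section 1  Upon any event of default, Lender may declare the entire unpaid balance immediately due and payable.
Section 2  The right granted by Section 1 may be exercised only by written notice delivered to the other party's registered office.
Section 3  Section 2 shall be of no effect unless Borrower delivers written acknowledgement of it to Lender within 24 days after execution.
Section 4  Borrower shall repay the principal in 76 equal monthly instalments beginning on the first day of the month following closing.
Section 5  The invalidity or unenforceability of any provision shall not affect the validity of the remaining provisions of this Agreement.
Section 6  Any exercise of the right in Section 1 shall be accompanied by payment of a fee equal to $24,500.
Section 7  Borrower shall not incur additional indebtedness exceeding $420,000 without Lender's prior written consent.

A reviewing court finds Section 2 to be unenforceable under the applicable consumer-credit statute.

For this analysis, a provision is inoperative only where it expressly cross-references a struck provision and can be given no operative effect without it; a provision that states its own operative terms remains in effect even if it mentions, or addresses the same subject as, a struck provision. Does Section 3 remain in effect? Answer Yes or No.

Section 2 is struck. Section 3 has no operative effect of its own apart from Section 2 and is therefore inoperative. Under the severability clause in Section 5, the remaining provisions continue in force. Section 1, Section 4, Section 5, Section 6, and Section 7 remain in effect. Section 3 is among the inoperative provisions, so the answer is no.

No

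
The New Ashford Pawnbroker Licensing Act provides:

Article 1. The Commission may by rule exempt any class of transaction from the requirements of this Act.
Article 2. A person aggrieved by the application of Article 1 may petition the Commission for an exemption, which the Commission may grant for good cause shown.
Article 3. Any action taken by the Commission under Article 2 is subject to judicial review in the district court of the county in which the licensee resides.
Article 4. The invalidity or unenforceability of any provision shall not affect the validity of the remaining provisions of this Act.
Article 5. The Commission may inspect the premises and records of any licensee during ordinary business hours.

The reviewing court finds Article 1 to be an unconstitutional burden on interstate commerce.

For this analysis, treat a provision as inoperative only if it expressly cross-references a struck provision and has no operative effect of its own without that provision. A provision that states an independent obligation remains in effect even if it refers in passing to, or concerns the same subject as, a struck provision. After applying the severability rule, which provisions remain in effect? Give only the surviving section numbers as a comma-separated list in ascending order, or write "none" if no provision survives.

Article 1 is struck. Article 2 has no operative effect of its own apart from Article 1 and is therefore inoperative. Article 3 operates only by reference to Article 2, so it falls with Article 2. Under the severability clause in Article 4, the remaining provisions continue in force. The provisions still in force are Article 4 and Article 5.

4, 5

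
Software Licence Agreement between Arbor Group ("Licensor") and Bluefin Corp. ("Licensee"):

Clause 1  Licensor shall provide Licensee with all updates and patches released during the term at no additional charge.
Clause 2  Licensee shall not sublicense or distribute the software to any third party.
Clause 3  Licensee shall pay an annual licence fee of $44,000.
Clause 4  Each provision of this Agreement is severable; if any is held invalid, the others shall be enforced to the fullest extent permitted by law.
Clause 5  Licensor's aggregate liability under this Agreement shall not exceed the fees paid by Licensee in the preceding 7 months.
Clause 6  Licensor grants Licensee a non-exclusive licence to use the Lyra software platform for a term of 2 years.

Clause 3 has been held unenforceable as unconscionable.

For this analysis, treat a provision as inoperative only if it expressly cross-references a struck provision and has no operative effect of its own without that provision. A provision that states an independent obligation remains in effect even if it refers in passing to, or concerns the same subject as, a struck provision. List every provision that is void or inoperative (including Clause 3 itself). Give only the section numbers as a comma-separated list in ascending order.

Clause 3 is struck. Nothing else in the Agreement is defined by reference to Clause 3. Under the severability clause in Clause 4, the remaining provisions continue in force. The provisions still in force are Clause 1, Clause 2, Clause 4, Clause 5, and Clause 6.

3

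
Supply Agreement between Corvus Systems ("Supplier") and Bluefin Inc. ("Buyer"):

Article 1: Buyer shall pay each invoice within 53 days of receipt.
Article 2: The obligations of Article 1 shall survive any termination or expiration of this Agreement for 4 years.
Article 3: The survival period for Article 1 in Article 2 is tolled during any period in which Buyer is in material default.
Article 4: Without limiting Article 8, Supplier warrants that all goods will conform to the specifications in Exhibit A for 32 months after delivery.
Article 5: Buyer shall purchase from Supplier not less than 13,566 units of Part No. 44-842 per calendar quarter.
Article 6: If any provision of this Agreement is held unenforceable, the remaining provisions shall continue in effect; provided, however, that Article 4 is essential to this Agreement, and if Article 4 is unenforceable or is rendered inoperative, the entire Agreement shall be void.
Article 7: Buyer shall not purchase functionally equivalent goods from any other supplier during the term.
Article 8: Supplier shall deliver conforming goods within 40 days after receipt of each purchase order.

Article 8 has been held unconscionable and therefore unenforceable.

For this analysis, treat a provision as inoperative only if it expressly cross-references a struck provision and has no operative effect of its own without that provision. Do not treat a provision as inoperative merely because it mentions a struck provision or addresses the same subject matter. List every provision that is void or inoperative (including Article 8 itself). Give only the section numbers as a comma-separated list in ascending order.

Article 8 is struck. Article 4 mentions Article 8 but its own obligation stands independently of Article 8, so Article 4 is not affected. Nothing else in the Agreement is defined by reference to Article 8. Article 6 makes Article 4 an essential term, but Article 4 is unaffected, so the severability proviso in Article 6 preserves the remaining provisions. That leaves Article 1, Article 2, Article 3, Article 4, Article 5, Article 6, and Article 7 in effect.

8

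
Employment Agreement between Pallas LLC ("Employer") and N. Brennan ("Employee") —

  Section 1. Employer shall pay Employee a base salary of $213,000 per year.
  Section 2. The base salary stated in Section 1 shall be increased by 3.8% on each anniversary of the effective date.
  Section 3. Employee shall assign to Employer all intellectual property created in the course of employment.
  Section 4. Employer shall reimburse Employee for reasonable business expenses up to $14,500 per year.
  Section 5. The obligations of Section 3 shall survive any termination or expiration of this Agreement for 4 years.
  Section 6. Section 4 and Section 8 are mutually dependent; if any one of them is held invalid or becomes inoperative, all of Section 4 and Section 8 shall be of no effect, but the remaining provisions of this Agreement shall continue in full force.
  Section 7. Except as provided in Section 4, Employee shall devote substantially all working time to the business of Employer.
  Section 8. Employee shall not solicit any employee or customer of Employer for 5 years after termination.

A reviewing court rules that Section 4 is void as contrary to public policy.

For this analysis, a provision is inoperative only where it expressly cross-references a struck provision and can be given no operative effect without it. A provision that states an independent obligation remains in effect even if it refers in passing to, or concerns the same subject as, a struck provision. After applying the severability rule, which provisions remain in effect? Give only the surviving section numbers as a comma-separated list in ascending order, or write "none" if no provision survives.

1, 2, 3, 5, 6, 7

Section 4 is struck. Although Section 7 refers to Section 4, its operative terms do not depend on Section 4, so it remains in effect. Nothing else in the Agreement is defined by reference to Section 4. Section 6 declares Section 4 and Section 8 mutually dependent; since one of them has fallen, all of them are of no effect. That brings down Section 8 as well. The remainder continues in force under Section 6. The provisions still in force are Section 1, Section 2, Section 3, Section 5, Section 6, and Section 7.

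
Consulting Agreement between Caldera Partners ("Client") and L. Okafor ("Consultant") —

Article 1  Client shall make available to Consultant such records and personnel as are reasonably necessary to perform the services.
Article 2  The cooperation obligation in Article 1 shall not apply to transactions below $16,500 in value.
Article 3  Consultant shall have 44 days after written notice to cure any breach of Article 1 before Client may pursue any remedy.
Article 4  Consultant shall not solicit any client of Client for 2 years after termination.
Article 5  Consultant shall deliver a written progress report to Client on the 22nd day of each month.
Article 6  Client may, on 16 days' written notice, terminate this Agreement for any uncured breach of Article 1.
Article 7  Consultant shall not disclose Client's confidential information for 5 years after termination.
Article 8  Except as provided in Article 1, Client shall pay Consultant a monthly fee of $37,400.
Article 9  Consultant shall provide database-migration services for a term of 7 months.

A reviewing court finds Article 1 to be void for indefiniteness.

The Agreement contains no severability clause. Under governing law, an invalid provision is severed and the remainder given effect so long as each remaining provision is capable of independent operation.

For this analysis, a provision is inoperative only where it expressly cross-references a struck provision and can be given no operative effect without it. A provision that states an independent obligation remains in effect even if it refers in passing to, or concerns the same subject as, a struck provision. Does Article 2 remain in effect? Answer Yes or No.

No

Article 1 is struck. The whole of Article 2 is the carve-out from the cooperation obligation, defined by reference to Article 1, so Article 2 cannot stand once Article 1 is removed. Article 3 merely fixes the cure period for breach of Article 1; with Article 1 gone it has nothing to operate on and falls away. Article 6 operates only by reference to Article 1, so it falls with Article 1. Article 8 mentions Article 1 but its own obligation stands independently of Article 1, so Article 8 is not affected. With no severability clause, the stated default rule severs what cannot stand and enforces each remaining provision that can operate on its own. Article 4, Article 5, Article 7, Article 8, and Article 9 remain in effect. Article 2 is among the inoperative provisions, so the answer is no.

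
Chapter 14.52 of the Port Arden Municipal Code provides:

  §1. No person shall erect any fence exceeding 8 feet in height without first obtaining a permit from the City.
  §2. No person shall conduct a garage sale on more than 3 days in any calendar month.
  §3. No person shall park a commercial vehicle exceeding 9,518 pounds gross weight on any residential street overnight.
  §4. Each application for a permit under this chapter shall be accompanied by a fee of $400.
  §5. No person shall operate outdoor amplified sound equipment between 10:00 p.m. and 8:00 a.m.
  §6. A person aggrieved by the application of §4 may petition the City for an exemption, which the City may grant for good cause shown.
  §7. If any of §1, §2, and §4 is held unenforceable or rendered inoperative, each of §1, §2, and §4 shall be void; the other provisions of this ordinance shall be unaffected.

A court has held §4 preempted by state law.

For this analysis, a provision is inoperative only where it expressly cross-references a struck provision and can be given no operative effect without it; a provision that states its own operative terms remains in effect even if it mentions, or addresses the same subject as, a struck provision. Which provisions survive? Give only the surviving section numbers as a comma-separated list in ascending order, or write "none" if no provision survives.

§4 is struck. §6 has no operative effect of its own apart from §4 and is therefore inoperative. §7 declares §1, §2, and §4 mutually dependent; since one of them has fallen, all of them are of no effect. That brings down §1 and §2 as well. The remainder continues in force under §7. §3, §5, and §7 remain in effect.

3, 5, 7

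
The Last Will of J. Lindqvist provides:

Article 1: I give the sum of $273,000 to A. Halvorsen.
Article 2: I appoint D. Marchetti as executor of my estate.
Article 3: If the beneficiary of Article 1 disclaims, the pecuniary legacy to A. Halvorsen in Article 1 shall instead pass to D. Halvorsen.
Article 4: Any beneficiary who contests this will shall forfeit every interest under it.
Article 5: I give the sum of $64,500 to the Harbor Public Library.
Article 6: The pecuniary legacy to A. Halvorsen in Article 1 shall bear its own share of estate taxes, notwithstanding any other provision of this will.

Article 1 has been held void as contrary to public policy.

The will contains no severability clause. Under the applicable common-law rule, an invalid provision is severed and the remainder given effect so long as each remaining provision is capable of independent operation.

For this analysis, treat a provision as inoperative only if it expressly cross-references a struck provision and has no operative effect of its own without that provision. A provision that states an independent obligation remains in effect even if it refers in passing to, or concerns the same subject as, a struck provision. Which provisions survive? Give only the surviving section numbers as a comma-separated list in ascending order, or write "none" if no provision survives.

2, 4, 5

Article 1 is struck. Article 3 merely fixes the alternative disposition for Article 1; with Article 1 gone it has nothing to operate on and falls away. Article 6 merely fixes the tax charge on Article 1; with Article 1 gone it has nothing to operate on and falls away. With no severability clause, the stated default rule severs what cannot stand and enforces each remaining provision that can operate on its own. The provisions still in force are Article 2, Article 4, and Article 5.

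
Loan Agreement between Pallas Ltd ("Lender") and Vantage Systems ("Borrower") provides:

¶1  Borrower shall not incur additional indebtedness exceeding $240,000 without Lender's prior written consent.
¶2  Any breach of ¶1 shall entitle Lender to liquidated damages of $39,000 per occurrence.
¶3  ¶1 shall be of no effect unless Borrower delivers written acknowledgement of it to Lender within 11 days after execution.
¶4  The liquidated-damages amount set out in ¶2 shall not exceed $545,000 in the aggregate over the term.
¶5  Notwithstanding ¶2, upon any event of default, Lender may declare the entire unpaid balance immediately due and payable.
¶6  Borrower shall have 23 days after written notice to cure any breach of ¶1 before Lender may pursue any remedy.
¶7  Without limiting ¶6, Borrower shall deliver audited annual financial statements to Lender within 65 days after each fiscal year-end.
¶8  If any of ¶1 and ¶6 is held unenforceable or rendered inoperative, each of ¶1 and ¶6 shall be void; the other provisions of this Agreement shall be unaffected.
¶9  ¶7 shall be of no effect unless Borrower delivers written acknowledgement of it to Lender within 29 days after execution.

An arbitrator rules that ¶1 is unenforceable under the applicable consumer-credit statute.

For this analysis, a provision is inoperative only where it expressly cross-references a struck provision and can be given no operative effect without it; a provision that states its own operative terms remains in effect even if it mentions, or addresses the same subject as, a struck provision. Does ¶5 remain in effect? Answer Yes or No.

Yes

¶1 is struck. ¶2 operates only by reference to ¶1, so it falls with ¶1. ¶3 operates only by reference to ¶1, so it falls with ¶1. The only function of ¶6 is the cure period for breach of ¶1, so it cannot stand once ¶1 is removed. The whole of ¶4 is the aggregate cap on the liquidated-damages amount, defined by reference to ¶2, so ¶4 cannot stand once ¶2 is removed. Although ¶7 refers to ¶6, its operative terms do not depend on ¶6, so it remains in effect. ¶5 mentions ¶2 but its own obligation stands independently of ¶2, so ¶5 is not affected. ¶8 declares ¶1 and ¶6 mutually dependent; since one of them has fallen, all of them are of no effect. The remainder continues in force under ¶8. The provisions still in force are ¶5, ¶7, ¶8, and ¶9. ¶5 is among the surviving provisions, so the answer is yes.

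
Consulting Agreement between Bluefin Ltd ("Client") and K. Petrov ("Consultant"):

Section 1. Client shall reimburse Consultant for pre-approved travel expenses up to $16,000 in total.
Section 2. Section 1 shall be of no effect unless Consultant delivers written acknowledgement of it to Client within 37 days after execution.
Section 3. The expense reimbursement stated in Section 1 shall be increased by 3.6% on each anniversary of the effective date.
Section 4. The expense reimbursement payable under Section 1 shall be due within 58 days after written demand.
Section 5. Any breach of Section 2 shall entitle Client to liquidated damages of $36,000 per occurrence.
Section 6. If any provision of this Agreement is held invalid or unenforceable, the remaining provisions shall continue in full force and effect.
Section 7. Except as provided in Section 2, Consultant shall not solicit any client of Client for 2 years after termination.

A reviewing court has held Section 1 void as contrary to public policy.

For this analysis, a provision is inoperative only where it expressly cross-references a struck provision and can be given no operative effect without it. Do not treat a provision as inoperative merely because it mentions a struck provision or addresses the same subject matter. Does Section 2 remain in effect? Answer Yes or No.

No

Section 1 is struck. The only function of Section 2 is the acknowledgement condition for Section 1, so it cannot stand once Section 1 is removed. Section 3 has no operative effect of its own apart from Section 1 and is therefore inoperative. The whole of Section 4 is the payment deadline for the expense reimbursement, defined by reference to Section 1, so Section 4 cannot stand once Section 1 is removed. The whole of Section 5 is the liquidated-damages amount, defined by reference to Section 2, so Section 5 cannot stand once Section 2 is removed. Section 7 mentions Section 2 but its own obligation stands independently of Section 2, so Section 7 is not affected. Under the severability clause in Section 6, the remaining provisions continue in force. The provisions still in force are Section 6 and Section 7. Section 2 is among the inoperative provisions, so the answer is no.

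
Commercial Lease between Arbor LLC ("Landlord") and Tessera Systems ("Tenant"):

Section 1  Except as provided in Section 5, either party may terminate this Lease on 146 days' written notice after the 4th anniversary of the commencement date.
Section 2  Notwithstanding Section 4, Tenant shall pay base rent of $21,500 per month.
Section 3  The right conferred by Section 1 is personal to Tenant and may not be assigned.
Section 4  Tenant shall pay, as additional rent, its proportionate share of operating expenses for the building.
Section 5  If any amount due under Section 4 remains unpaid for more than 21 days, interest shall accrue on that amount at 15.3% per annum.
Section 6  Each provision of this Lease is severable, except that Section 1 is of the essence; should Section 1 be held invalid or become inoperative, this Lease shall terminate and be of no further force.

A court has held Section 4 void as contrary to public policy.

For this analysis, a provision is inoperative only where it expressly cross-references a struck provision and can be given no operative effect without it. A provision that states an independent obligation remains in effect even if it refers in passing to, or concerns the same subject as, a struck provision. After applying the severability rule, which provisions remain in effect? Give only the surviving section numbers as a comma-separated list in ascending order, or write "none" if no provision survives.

1, 2, 3, 6

Section 4 is struck. Section 5 operates only by reference to Section 4, so it falls with Section 4. Although Section 2 refers to Section 4, its operative terms do not depend on Section 4, so it remains in effect. Section 1 mentions Section 5 but its own obligation stands independently of Section 5, so Section 1 is not affected. Section 6 makes Section 1 an essential term, but Section 1 is unaffected, so the severability proviso in Section 6 preserves the remaining provisions. That leaves Section 1, Section 2, Section 3, and Section 6 in effect.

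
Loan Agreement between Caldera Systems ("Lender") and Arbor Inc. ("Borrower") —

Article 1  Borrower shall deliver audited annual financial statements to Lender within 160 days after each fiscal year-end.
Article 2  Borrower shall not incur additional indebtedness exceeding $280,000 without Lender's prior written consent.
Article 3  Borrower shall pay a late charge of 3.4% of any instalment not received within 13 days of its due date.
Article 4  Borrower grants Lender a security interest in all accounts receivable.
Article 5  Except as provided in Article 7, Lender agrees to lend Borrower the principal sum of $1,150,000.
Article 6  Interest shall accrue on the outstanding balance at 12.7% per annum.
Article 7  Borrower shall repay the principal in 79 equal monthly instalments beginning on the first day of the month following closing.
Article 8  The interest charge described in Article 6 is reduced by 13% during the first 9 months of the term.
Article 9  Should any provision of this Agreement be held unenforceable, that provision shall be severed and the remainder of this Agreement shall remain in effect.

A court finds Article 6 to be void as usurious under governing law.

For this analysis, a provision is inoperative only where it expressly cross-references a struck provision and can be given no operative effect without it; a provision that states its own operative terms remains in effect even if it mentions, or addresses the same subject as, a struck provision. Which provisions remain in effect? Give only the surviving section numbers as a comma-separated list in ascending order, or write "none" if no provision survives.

1, 2, 3, 4, 5, 7, 9

Article 6 is struck. Article 8 operates only by reference to Article 6, so it falls with Article 6. Article 9 is a severability clause and preserves every provision that can still be given independent effect. Article 1, Article 2, Article 3, Article 4, Article 5, Article 7, and Article 9 remain in effect.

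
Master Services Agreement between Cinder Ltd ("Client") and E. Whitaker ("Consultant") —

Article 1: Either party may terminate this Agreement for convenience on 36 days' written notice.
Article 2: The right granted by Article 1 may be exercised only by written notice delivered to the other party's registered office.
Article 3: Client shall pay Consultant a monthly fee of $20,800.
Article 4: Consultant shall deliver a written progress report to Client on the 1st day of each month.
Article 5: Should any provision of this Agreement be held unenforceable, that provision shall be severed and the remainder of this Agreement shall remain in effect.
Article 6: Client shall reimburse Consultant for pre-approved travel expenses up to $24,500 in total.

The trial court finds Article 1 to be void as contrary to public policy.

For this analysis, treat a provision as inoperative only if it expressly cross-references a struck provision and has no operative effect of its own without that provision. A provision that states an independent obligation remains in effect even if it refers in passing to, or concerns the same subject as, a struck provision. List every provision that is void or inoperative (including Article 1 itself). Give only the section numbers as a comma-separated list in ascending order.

Article 1 is struck. Article 2 has no operative effect of its own apart from Article 1 and is therefore inoperative. Under the severability clause in Article 5, the remaining provisions continue in force. That leaves Article 3, Article 4, Article 5, and Article 6 in effect.

1, 2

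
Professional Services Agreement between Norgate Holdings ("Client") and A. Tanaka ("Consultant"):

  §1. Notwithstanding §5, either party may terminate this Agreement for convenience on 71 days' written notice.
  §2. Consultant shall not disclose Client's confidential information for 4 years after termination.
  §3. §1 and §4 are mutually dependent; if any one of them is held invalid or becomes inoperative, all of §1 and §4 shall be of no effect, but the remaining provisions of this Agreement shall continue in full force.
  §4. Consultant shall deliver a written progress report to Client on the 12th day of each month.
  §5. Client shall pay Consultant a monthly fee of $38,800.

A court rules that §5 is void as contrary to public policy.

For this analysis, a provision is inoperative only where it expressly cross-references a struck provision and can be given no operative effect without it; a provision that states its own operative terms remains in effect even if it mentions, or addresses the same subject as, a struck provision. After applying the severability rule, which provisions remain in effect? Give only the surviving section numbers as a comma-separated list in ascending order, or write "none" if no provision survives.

§5 is struck. §1 mentions §5 but its own obligation stands independently of §5, so §1 is not affected. No other provision's operative terms depend on §5. §3 ties §1 and §4 together, but none of those is affected here; the remaining provisions continue in force under §3. That leaves §1, §2, §3, and §4 in effect.

1, 2, 3, 4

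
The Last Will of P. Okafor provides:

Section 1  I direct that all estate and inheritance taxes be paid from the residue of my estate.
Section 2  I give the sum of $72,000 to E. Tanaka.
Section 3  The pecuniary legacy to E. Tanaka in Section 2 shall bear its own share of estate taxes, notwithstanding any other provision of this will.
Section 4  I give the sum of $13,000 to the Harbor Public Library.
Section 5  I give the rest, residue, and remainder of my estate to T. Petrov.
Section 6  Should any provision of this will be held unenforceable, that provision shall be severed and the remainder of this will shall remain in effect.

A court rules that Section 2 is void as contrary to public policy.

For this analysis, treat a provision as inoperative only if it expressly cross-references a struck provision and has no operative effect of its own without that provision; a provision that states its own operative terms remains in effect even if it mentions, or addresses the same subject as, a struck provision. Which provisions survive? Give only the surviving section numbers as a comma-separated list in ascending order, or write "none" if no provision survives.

Section 2 is struck. Section 3 merely fixes the tax charge on Section 2; with Section 2 gone it has nothing to operate on and falls away. Under the severability clause in Section 6, the remaining provisions continue in force. The provisions still in force are Section 1, Section 4, Section 5, and Section 6.

1, 4, 5, 6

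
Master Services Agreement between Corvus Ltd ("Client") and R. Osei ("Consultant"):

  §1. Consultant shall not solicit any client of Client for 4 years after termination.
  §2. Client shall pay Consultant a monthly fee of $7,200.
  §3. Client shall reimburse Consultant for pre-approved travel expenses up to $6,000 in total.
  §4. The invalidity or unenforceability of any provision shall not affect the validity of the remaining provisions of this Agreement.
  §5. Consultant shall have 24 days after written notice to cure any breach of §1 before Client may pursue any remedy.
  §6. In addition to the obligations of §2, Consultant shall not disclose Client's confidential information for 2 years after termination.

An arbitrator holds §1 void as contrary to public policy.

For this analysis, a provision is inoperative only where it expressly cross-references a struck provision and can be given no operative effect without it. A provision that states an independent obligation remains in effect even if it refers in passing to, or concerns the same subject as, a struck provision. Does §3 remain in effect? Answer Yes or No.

§1 is struck. The only function of §5 is the cure period for breach of §1, so it cannot stand once §1 is removed. Under the severability clause in §4, the remaining provisions continue in force. That leaves §2, §3, §4, and §6 in effect. §3 is among the surviving provisions, so the answer is yes.

Yes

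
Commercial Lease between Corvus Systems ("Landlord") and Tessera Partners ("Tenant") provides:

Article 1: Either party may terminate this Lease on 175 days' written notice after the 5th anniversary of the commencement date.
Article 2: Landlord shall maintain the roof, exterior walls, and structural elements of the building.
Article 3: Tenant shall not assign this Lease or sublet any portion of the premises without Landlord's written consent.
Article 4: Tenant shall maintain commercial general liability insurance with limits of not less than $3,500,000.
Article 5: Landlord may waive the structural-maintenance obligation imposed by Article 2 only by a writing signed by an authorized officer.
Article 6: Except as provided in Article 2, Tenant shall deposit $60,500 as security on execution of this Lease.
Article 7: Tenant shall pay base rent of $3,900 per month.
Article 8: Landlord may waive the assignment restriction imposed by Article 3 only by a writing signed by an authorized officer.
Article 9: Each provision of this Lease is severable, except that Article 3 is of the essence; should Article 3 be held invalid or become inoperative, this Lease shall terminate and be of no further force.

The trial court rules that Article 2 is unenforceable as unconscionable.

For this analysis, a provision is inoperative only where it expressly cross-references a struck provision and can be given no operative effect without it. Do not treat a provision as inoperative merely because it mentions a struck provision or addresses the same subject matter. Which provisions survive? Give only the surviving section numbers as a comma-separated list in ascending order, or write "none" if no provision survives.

1, 3, 4, 6, 7, 8, 9

Article 2 is struck. The only function of Article 5 is the waiver condition for Article 2, so it cannot stand once Article 2 is removed. Article 6 mentions Article 2 but its own obligation stands independently of Article 2, so Article 6 is not affected. Article 9 makes Article 3 an essential term, but Article 3 is unaffected, so the severability proviso in Article 9 preserves the remaining provisions. Article 1, Article 3, Article 4, Article 6, Article 7, Article 8, and Article 9 remain in effect.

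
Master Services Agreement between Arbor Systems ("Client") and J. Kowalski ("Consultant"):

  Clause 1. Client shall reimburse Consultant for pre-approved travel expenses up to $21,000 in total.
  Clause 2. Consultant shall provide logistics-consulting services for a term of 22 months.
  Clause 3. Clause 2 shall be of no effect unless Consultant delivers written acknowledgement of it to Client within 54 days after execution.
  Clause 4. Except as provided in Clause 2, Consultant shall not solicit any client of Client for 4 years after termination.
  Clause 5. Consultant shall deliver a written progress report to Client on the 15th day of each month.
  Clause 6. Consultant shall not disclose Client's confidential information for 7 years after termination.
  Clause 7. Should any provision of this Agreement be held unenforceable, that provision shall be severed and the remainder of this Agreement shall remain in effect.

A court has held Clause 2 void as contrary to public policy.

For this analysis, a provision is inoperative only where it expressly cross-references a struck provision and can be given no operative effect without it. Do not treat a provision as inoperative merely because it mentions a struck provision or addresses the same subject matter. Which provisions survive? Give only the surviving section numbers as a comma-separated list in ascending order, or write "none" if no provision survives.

Clause 2 is struck. The only function of Clause 3 is the acknowledgement condition for Clause 2, so it cannot stand once Clause 2 is removed. Clause 4 mentions Clause 2 but its own obligation stands independently of Clause 2, so Clause 4 is not affected. Under the severability clause in Clause 7, the remaining provisions continue in force. The provisions still in force are Clause 1, Clause 4, Clause 5, Clause 6, and Clause 7.

1, 4, 5, 6, 7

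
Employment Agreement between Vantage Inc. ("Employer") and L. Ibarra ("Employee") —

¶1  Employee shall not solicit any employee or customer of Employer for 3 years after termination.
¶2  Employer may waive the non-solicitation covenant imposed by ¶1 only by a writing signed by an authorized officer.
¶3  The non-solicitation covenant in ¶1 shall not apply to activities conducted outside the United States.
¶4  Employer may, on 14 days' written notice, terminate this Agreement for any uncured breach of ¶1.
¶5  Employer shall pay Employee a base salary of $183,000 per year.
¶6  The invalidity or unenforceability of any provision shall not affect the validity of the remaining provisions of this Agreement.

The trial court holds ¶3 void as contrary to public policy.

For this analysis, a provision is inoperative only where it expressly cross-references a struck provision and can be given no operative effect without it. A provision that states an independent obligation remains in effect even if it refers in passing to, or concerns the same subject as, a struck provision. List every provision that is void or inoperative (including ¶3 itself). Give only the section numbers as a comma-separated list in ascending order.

¶3 is struck. No other provision's operative terms depend on ¶3. ¶6 is a severability clause and preserves every provision that can still be given independent effect. The provisions still in force are ¶1, ¶2, ¶4, ¶5, and ¶6.

3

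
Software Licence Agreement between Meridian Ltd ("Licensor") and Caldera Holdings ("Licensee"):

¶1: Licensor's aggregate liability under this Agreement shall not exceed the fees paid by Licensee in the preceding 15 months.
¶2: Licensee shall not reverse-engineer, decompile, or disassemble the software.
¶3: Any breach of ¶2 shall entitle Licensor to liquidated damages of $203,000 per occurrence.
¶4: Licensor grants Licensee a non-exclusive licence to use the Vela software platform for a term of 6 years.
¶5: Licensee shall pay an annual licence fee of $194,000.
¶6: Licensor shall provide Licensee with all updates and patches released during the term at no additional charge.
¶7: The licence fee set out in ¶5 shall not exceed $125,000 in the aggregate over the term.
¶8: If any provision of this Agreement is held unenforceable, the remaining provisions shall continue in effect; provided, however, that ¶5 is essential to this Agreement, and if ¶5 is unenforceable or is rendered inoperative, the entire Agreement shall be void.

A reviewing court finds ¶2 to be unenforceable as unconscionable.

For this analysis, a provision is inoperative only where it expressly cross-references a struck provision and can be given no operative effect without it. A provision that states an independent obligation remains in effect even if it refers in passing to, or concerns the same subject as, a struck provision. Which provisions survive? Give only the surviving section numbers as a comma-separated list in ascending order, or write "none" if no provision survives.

¶2 is struck. ¶3 operates only by reference to ¶2, so it falls with ¶2. ¶8 makes ¶5 an essential term, but ¶5 is unaffected, so the severability proviso in ¶8 preserves the remaining provisions. ¶1, ¶4, ¶5, ¶6, ¶7, and ¶8 remain in effect.

1, 4, 5, 6, 7, 8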